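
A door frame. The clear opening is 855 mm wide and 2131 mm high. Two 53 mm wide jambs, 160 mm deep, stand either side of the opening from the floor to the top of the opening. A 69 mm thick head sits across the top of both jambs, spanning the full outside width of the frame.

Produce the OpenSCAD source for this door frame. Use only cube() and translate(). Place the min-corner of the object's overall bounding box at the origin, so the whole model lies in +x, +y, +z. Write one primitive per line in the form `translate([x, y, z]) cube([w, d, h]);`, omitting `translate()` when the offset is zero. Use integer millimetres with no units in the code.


cube([53, 160, 2131]);
translate([908, 0, 0]) cube([53, 160, 2131]);
translate([0, 0, 2131]) cube([961, 160, 69]);


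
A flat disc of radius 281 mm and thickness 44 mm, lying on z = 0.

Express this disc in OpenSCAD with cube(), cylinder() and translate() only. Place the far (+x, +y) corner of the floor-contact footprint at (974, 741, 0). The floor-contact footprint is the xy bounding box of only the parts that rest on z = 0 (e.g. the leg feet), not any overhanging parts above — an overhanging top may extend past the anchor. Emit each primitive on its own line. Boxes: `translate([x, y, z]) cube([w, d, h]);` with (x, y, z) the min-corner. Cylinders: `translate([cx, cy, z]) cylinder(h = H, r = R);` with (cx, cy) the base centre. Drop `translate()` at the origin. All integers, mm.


translate([693, 460, 0]) cylinder(h = 44, r = 281);


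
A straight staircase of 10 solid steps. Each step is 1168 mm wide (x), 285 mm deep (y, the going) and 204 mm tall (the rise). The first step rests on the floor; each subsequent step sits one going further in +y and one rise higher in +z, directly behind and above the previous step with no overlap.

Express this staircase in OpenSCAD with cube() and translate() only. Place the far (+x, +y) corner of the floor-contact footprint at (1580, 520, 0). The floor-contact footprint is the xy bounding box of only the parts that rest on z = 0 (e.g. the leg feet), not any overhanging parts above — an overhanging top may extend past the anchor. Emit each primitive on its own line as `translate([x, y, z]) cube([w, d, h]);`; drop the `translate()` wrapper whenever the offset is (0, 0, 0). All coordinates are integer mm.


translate([412, 235, 0]) cube([1168, 285, 204]);
translate([412, 520, 204]) cube([1168, 285, 204]);
translate([412, 805, 408]) cube([1168, 285, 204]);
translate([412, 1090, 612]) cube([1168, 285, 204]);
translate([412, 1375, 816]) cube([1168, 285, 204]);
translate([412, 1660, 1020]) cube([1168, 285, 204]);
translate([412, 1945, 1224]) cube([1168, 285, 204]);
translate([412, 2230, 1428]) cube([1168, 285, 204]);
translate([412, 2515, 1632]) cube([1168, 285, 204]);
translate([412, 2800, 1836]) cube([1168, 285, 204]);


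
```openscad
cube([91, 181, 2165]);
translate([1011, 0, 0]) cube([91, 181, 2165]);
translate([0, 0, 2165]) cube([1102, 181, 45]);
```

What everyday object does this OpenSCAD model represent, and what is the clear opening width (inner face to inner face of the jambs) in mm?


A door frame. The clear opening width is 920 mm.

Two 2165 mm tall posts with a header on top — a door frame. The left jamb is 91 mm wide at x = 0; the right jamb starts at x = 1011. The clear opening is 1011 − 91 = 920 mm.


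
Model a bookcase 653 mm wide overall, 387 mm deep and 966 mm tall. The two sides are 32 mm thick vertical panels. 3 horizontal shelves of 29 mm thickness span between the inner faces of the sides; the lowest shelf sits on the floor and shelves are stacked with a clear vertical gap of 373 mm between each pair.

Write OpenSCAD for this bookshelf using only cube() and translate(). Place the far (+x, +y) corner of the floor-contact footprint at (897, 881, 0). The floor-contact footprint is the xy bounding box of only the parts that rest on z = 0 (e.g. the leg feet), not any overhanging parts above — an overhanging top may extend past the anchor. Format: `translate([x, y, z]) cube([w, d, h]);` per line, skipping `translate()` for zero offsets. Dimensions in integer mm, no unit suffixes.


translate([244, 494, 0]) cube([32, 387, 966]);
translate([865, 494, 0]) cube([32, 387, 966]);
translate([276, 494, 0]) cube([589, 387, 29]);
translate([276, 494, 402]) cube([589, 387, 29]);
translate([276, 494, 804]) cube([589, 387, 29]);


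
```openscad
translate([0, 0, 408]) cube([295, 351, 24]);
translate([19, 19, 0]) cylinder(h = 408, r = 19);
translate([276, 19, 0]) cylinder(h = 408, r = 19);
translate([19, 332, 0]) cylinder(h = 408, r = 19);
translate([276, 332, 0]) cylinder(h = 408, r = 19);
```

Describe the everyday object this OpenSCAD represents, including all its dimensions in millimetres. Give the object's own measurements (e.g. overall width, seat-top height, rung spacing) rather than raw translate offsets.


A four-legged stool. The seat is a 295×351×24 mm slab whose top surface is at z = 432 mm; four round legs, each 38 mm in diameter, run from the floor (z = 0) to the underside of the seat, each leg's axis is inset half a diameter from the nearest pair of seat edges (so the leg's bounding box is flush with the corner).


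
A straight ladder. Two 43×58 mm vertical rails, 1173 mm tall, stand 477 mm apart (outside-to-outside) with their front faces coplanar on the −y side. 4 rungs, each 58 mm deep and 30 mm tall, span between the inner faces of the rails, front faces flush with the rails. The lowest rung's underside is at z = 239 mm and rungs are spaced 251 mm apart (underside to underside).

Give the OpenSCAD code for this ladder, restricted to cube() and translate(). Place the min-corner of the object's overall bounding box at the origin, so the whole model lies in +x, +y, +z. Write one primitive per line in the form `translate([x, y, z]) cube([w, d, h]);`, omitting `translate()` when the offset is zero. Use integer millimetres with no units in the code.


cube([43, 58, 1173]);
translate([434, 0, 0]) cube([43, 58, 1173]);
translate([43, 0, 239]) cube([391, 58, 30]);
translate([43, 0, 490]) cube([391, 58, 30]);
translate([43, 0, 741]) cube([391, 58, 30]);
translate([43, 0, 992]) cube([391, 58, 30]);


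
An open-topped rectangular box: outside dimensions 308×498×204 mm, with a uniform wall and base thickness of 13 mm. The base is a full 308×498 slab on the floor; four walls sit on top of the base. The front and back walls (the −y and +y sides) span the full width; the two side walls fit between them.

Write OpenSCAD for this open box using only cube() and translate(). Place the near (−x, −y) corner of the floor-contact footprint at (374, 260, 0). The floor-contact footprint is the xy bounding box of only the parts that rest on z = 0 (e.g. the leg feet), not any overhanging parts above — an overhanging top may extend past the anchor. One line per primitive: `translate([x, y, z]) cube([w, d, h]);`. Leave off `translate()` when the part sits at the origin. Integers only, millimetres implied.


translate([374, 260, 0]) cube([308, 498, 13]);
translate([374, 260, 13]) cube([308, 13, 191]);
translate([374, 745, 13]) cube([308, 13, 191]);
translate([374, 273, 13]) cube([13, 472, 191]);
translate([669, 273, 13]) cube([13, 472, 191]);


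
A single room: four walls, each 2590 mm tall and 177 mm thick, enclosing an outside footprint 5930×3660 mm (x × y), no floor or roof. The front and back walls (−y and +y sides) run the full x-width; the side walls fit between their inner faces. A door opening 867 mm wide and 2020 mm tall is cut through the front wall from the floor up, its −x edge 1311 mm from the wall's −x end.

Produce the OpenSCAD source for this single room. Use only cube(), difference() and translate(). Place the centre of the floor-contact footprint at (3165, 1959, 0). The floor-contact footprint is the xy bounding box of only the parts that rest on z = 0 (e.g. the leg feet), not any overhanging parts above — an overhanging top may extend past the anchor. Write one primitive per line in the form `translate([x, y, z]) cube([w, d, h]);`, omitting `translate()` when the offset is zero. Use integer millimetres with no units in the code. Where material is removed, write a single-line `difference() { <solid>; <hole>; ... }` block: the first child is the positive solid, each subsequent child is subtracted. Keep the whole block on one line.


difference() { translate([200, 129, 0]) cube([5930, 177, 2590]); translate([1511, 129, 0]) cube([867, 177, 2020]); }
translate([200, 3612, 0]) cube([5930, 177, 2590]);
translate([200, 306, 0]) cube([177, 3306, 2590]);
translate([5953, 306, 0]) cube([177, 3306, 2590]);


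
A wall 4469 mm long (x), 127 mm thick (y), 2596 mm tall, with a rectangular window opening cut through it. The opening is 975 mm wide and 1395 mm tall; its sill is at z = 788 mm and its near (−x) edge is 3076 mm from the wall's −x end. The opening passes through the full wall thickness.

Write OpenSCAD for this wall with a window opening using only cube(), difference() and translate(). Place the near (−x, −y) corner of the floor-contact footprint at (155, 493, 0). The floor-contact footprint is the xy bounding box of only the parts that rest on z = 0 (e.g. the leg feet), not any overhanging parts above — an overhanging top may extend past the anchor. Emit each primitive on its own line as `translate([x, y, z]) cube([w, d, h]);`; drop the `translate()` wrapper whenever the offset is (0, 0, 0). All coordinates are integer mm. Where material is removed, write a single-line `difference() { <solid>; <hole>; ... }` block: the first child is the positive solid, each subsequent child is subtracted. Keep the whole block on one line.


difference() { translate([155, 493, 0]) cube([4469, 127, 2596]); translate([3231, 493, 788]) cube([975, 127, 1395]); }


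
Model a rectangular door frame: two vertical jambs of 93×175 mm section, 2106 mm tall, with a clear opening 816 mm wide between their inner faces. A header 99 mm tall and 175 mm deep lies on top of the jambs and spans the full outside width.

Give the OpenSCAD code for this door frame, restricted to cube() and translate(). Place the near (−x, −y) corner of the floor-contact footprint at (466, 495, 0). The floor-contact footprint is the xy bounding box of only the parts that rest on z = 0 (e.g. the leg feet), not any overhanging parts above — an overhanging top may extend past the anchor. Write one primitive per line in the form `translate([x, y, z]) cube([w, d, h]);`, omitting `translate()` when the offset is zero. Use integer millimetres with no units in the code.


translate([466, 495, 0]) cube([93, 175, 2106]);
translate([1375, 495, 0]) cube([93, 175, 2106]);
translate([466, 495, 2106]) cube([1002, 175, 99]);


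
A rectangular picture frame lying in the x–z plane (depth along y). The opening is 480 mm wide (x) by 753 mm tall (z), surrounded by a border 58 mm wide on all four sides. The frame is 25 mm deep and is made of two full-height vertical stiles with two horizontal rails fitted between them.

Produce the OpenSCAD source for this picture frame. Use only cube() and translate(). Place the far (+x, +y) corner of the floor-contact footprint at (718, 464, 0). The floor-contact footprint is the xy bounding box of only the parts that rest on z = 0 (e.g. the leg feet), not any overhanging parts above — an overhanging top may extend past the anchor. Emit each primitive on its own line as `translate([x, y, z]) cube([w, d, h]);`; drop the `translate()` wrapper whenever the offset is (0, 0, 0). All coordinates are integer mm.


translate([122, 439, 0]) cube([58, 25, 869]);
translate([660, 439, 0]) cube([58, 25, 869]);
translate([180, 439, 0]) cube([480, 25, 58]);
translate([180, 439, 811]) cube([480, 25, 58]);


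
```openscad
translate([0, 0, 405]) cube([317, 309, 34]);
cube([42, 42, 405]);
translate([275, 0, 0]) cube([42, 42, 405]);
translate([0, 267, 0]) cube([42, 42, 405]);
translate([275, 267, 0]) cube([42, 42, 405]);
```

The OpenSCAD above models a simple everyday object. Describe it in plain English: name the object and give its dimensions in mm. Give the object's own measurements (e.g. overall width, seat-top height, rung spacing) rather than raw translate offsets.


A four-legged stool. The seat is a 317×309×34 mm slab whose top surface is at z = 439 mm; four square legs, each 42×42 mm in cross-section, run from the floor (z = 0) to the underside of the seat, each flush with a corner of the seat.


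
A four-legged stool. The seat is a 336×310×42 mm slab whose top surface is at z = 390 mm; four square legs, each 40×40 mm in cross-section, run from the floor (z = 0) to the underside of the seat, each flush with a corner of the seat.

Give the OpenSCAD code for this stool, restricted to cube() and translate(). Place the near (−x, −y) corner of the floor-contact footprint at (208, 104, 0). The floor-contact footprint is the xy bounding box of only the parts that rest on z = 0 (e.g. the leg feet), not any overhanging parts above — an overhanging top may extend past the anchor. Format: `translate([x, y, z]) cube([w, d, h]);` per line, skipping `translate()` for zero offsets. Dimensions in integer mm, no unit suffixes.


translate([208, 104, 348]) cube([336, 310, 42]);
translate([208, 104, 0]) cube([40, 40, 348]);
translate([504, 104, 0]) cube([40, 40, 348]);
translate([208, 374, 0]) cube([40, 40, 348]);
translate([504, 374, 0]) cube([40, 40, 348]);


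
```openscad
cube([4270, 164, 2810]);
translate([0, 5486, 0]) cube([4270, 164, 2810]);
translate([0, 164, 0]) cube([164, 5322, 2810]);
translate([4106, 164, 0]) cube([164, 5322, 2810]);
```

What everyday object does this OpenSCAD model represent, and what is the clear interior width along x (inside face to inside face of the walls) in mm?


A house (or room) frame. The interior width is 3942 mm.

Four 2810 mm walls enclosing a rectangle with no floor or roof — a room or house frame. Outside width is 4270 mm and wall thickness is 164 mm, so the interior width is 4270 − 2 × 164 = 3942 mm.


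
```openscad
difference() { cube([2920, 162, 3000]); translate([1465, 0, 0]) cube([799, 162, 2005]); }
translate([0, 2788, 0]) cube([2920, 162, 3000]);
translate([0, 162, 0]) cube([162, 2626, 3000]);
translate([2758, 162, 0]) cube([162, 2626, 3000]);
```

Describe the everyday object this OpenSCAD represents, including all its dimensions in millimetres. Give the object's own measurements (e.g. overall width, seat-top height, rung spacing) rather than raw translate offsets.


A single room: four walls, each 3000 mm tall and 162 mm thick, enclosing an outside footprint 2920×2950 mm (x × y), no floor or roof. The front and back walls (−y and +y sides) run the full x-width; the side walls fit between their inner faces. A door opening 799 mm wide and 2005 mm tall is cut through the front wall from the floor up, its −x edge 1465 mm from the wall's −x end.


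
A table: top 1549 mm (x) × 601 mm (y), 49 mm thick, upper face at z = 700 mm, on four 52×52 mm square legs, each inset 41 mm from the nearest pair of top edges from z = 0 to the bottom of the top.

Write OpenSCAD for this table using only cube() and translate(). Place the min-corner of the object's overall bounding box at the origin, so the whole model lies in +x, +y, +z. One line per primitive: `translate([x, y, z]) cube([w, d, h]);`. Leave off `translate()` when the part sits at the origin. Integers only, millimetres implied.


// leg_h = 700 - 49 = 651
translate([0, 0, 651]) cube([1549, 601, 49]);
translate([41, 41, 0]) cube([52, 52, 651]);
translate([1456, 41, 0]) cube([52, 52, 651]);
translate([41, 508, 0]) cube([52, 52, 651]);
translate([1456, 508, 0]) cube([52, 52, 651]);


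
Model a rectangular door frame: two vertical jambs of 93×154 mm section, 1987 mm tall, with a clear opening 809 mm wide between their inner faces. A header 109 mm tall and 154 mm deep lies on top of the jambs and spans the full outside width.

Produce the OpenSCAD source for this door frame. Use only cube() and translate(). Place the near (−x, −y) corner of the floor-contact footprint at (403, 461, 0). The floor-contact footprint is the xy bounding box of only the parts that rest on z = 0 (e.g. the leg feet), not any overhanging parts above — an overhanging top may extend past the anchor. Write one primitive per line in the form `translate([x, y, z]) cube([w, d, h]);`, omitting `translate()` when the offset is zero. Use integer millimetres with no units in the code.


translate([403, 461, 0]) cube([93, 154, 1987]);
translate([1305, 461, 0]) cube([93, 154, 1987]);
translate([403, 461, 1987]) cube([995, 154, 109]);


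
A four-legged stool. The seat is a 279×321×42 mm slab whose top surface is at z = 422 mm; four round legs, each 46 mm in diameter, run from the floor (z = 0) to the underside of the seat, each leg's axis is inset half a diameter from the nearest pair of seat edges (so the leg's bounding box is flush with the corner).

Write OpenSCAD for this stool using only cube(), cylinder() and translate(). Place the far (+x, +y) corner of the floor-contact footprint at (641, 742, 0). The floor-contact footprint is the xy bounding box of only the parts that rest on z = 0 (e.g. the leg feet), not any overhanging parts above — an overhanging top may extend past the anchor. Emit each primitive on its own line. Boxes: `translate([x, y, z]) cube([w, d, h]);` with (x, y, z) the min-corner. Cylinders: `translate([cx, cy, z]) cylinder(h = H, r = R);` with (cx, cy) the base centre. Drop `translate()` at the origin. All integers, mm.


// leg_h = 422 - 42 = 380
translate([362, 421, 380]) cube([279, 321, 42]);
translate([385, 444, 0]) cylinder(h = 380, r = 23);
translate([618, 444, 0]) cylinder(h = 380, r = 23);
translate([385, 719, 0]) cylinder(h = 380, r = 23);
translate([618, 719, 0]) cylinder(h = 380, r = 23);


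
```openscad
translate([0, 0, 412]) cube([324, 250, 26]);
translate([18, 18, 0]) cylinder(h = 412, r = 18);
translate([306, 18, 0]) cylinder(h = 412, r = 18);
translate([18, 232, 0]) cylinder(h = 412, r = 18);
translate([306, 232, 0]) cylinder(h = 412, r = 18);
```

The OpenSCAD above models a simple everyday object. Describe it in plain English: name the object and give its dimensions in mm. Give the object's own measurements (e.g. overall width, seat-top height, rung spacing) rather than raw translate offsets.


A four-legged stool. The seat is a 324×250×26 mm slab whose top surface is at z = 438 mm; four round legs, each 36 mm in diameter, run from the floor (z = 0) to the underside of the seat, each leg's axis is inset half a diameter from the nearest pair of seat edges (so the leg's bounding box is flush with the corner).


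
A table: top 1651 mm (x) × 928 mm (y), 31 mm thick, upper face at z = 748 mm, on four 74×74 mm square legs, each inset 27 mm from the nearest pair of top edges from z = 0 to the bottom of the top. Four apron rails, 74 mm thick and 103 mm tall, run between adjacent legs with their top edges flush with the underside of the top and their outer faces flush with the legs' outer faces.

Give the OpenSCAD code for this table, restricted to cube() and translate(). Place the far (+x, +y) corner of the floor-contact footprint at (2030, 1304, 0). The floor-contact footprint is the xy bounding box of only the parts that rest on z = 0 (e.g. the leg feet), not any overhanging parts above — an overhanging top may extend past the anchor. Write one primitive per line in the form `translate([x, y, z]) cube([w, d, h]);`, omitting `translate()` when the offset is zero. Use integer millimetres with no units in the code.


translate([406, 403, 717]) cube([1651, 928, 31]);
translate([433, 430, 0]) cube([74, 74, 717]);
translate([1956, 430, 0]) cube([74, 74, 717]);
translate([433, 1230, 0]) cube([74, 74, 717]);
translate([1956, 1230, 0]) cube([74, 74, 717]);
translate([507, 430, 614]) cube([1449, 74, 103]);
translate([507, 1230, 614]) cube([1449, 74, 103]);
translate([433, 504, 614]) cube([74, 726, 103]);
translate([1956, 504, 614]) cube([74, 726, 103]);


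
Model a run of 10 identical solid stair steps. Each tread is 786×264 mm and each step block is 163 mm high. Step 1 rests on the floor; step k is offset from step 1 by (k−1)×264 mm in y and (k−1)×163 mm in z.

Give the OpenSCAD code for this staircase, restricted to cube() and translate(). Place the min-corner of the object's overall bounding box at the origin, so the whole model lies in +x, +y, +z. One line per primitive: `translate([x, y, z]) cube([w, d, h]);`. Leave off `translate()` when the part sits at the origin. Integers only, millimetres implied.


cube([786, 264, 163]);
translate([0, 264, 163]) cube([786, 264, 163]);
translate([0, 528, 326]) cube([786, 264, 163]);
translate([0, 792, 489]) cube([786, 264, 163]);
translate([0, 1056, 652]) cube([786, 264, 163]);
translate([0, 1320, 815]) cube([786, 264, 163]);
translate([0, 1584, 978]) cube([786, 264, 163]);
translate([0, 1848, 1141]) cube([786, 264, 163]);
translate([0, 2112, 1304]) cube([786, 264, 163]);
translate([0, 2376, 1467]) cube([786, 264, 163]);


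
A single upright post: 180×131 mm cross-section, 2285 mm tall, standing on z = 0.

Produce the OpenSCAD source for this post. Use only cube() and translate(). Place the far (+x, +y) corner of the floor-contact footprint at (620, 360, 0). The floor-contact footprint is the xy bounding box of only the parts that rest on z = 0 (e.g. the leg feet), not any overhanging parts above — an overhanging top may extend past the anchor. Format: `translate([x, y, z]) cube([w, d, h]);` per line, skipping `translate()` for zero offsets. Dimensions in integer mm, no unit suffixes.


translate([440, 229, 0]) cube([180, 131, 2285]);


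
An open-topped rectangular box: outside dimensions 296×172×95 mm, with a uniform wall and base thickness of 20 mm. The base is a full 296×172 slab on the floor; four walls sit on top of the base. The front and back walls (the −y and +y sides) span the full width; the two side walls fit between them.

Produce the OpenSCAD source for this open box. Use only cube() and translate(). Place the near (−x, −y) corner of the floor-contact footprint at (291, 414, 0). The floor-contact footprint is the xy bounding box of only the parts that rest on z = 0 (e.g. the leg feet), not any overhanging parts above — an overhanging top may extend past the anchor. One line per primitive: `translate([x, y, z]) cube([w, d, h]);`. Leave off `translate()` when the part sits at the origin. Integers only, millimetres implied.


translate([291, 414, 0]) cube([296, 172, 20]);
translate([291, 414, 20]) cube([296, 20, 75]);
translate([291, 566, 20]) cube([296, 20, 75]);
translate([291, 434, 20]) cube([20, 132, 75]);
translate([567, 434, 20]) cube([20, 132, 75]);


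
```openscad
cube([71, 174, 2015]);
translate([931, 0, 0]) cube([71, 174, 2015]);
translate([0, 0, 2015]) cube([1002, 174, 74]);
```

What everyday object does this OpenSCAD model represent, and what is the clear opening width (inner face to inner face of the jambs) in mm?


A door frame. The clear opening width is 860 mm.

Two 2015 mm tall posts with a header on top — a door frame. The left jamb is 71 mm wide at x = 0; the right jamb starts at x = 931. The clear opening is 931 − 71 = 860 mm.


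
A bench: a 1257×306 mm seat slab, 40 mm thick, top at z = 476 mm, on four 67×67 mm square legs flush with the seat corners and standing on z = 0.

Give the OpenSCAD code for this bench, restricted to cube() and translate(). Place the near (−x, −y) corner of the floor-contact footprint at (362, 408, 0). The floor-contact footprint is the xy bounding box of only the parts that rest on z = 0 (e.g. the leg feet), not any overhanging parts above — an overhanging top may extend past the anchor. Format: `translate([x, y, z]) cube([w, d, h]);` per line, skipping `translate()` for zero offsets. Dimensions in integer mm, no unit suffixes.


translate([362, 408, 436]) cube([1257, 306, 40]);
translate([362, 408, 0]) cube([67, 67, 436]);
translate([362, 647, 0]) cube([67, 67, 436]);
translate([1552, 408, 0]) cube([67, 67, 436]);
translate([1552, 647, 0]) cube([67, 67, 436]);


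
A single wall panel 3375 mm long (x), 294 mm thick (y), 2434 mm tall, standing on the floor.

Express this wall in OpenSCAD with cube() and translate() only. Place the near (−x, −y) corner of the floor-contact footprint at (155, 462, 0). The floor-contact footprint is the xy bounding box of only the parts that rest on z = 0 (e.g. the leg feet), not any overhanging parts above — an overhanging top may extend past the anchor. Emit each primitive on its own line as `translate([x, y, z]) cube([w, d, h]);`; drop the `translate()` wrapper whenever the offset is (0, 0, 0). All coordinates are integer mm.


translate([155, 462, 0]) cube([3375, 294, 2434]);


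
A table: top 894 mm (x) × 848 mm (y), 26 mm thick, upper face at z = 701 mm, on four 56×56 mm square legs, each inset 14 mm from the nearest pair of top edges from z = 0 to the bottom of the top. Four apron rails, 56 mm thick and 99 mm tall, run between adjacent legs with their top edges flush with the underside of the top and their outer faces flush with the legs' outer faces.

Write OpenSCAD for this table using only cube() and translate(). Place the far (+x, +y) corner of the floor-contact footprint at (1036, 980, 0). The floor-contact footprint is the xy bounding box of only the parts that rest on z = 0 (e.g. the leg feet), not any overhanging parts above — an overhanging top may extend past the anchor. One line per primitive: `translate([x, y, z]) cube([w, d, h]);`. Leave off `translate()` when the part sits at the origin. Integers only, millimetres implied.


// leg_h = 701 - 26 = 675
// apron z = 675 - 99 = 576
translate([156, 146, 675]) cube([894, 848, 26]);
translate([170, 160, 0]) cube([56, 56, 675]);
translate([980, 160, 0]) cube([56, 56, 675]);
translate([170, 924, 0]) cube([56, 56, 675]);
translate([980, 924, 0]) cube([56, 56, 675]);
translate([226, 160, 576]) cube([754, 56, 99]);
translate([226, 924, 576]) cube([754, 56, 99]);
translate([170, 216, 576]) cube([56, 708, 99]);
translate([980, 216, 576]) cube([56, 708, 99]);


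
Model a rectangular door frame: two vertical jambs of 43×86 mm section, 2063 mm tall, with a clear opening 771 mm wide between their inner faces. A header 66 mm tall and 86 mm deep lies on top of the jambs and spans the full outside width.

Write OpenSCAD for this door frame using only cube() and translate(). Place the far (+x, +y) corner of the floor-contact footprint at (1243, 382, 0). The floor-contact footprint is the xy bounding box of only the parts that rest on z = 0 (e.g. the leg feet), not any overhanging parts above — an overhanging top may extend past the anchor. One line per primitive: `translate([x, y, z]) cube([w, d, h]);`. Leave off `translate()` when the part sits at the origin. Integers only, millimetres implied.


translate([386, 296, 0]) cube([43, 86, 2063]);
translate([1200, 296, 0]) cube([43, 86, 2063]);
translate([386, 296, 2063]) cube([857, 86, 66]);


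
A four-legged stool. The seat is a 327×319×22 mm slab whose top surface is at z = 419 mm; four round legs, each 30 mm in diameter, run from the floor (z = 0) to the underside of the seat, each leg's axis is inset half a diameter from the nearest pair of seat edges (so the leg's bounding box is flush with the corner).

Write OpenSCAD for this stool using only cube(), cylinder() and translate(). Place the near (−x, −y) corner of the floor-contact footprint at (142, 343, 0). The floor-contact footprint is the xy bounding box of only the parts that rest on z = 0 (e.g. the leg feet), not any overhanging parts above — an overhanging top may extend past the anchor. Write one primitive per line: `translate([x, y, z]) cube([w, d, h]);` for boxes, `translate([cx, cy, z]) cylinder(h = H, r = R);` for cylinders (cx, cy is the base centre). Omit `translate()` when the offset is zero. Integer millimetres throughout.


translate([142, 343, 397]) cube([327, 319, 22]);
translate([157, 358, 0]) cylinder(h = 397, r = 15);
translate([454, 358, 0]) cylinder(h = 397, r = 15);
translate([157, 647, 0]) cylinder(h = 397, r = 15);
translate([454, 647, 0]) cylinder(h = 397, r = 15);


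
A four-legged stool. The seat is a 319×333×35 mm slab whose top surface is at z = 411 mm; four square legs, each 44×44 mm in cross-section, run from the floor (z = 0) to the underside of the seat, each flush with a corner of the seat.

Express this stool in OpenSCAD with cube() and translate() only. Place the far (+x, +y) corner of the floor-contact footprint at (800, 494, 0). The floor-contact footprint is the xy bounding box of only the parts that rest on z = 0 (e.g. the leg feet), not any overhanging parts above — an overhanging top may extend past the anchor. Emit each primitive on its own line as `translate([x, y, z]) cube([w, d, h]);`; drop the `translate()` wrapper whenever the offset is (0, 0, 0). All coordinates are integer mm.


translate([481, 161, 376]) cube([319, 333, 35]);
translate([481, 161, 0]) cube([44, 44, 376]);
translate([756, 161, 0]) cube([44, 44, 376]);
translate([481, 450, 0]) cube([44, 44, 376]);
translate([756, 450, 0]) cube([44, 44, 376]);


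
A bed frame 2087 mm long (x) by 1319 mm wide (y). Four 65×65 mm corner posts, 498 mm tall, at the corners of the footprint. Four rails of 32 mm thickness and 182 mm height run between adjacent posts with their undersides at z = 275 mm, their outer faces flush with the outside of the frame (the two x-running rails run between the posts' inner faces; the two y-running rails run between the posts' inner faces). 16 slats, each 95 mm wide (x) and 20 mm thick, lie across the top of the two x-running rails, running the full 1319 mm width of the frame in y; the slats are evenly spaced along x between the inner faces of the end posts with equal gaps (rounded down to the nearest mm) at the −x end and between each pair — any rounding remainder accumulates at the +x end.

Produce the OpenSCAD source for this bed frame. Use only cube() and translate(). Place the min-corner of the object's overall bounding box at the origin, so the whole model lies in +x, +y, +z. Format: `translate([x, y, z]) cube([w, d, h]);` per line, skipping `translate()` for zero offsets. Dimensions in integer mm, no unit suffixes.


// slat z = rail_z + rail_h = 275 + 182 = 457
// slat gap = ⌊(1957 − 16·95) / 17⌋ = 25
cube([65, 65, 498]);
translate([0, 1254, 0]) cube([65, 65, 498]);
translate([2022, 0, 0]) cube([65, 65, 498]);
translate([2022, 1254, 0]) cube([65, 65, 498]);
translate([65, 0, 275]) cube([1957, 32, 182]);
translate([65, 1287, 275]) cube([1957, 32, 182]);
translate([0, 65, 275]) cube([32, 1189, 182]);
translate([2055, 65, 275]) cube([32, 1189, 182]);
translate([90, 0, 457]) cube([95, 1319, 20]);
translate([210, 0, 457]) cube([95, 1319, 20]);
translate([330, 0, 457]) cube([95, 1319, 20]);
translate([450, 0, 457]) cube([95, 1319, 20]);
translate([570, 0, 457]) cube([95, 1319, 20]);
translate([690, 0, 457]) cube([95, 1319, 20]);
translate([810, 0, 457]) cube([95, 1319, 20]);
translate([930, 0, 457]) cube([95, 1319, 20]);
translate([1050, 0, 457]) cube([95, 1319, 20]);
translate([1170, 0, 457]) cube([95, 1319, 20]);
translate([1290, 0, 457]) cube([95, 1319, 20]);
translate([1410, 0, 457]) cube([95, 1319, 20]);
translate([1530, 0, 457]) cube([95, 1319, 20]);
translate([1650, 0, 457]) cube([95, 1319, 20]);
translate([1770, 0, 457]) cube([95, 1319, 20]);
translate([1890, 0, 457]) cube([95, 1319, 20]);


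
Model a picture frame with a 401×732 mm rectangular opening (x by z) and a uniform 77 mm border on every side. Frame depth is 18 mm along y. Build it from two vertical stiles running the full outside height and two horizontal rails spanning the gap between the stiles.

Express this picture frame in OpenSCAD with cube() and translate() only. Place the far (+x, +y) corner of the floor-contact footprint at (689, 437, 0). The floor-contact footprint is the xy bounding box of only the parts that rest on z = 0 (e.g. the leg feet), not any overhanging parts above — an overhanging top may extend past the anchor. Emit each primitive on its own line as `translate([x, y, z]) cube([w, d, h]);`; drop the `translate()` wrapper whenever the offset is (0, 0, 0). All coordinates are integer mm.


translate([134, 419, 0]) cube([77, 18, 886]);
translate([612, 419, 0]) cube([77, 18, 886]);
translate([211, 419, 0]) cube([401, 18, 77]);
translate([211, 419, 809]) cube([401, 18, 77]);


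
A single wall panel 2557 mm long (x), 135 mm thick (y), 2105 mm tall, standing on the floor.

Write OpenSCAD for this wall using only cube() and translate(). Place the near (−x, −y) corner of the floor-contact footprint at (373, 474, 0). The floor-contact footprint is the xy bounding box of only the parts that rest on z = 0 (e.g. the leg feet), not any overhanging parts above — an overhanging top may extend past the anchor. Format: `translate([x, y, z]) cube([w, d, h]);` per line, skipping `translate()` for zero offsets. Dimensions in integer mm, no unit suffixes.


translate([373, 474, 0]) cube([2557, 135, 2105]);


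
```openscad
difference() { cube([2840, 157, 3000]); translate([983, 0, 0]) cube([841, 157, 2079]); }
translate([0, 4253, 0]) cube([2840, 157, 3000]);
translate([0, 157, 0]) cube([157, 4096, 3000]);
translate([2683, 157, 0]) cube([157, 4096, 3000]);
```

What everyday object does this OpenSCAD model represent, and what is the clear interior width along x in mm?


A single room. The interior width is 2526 mm.

Four walls enclosing a rectangle with a door in the front wall — a room. Outside width 2840 minus two 157 mm walls gives 2526 mm.


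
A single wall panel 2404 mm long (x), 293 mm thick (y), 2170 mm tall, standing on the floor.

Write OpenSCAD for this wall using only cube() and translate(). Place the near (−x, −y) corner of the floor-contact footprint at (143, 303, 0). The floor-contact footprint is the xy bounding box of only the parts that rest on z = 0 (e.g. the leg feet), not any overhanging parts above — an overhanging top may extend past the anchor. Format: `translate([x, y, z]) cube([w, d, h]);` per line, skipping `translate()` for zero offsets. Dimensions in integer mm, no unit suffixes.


translate([143, 303, 0]) cube([2404, 293, 2170]);


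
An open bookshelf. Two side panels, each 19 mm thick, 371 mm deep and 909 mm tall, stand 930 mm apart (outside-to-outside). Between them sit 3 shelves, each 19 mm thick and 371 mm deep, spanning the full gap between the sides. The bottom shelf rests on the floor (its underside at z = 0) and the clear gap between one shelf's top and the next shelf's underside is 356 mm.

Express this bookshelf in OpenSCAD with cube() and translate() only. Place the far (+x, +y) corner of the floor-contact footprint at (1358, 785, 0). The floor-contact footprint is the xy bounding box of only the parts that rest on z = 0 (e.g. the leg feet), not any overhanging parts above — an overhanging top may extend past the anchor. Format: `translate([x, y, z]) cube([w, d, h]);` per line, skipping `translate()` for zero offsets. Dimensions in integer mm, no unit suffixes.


translate([428, 414, 0]) cube([19, 371, 909]);
translate([1339, 414, 0]) cube([19, 371, 909]);
translate([447, 414, 0]) cube([892, 371, 19]);
translate([447, 414, 375]) cube([892, 371, 19]);
translate([447, 414, 750]) cube([892, 371, 19]);


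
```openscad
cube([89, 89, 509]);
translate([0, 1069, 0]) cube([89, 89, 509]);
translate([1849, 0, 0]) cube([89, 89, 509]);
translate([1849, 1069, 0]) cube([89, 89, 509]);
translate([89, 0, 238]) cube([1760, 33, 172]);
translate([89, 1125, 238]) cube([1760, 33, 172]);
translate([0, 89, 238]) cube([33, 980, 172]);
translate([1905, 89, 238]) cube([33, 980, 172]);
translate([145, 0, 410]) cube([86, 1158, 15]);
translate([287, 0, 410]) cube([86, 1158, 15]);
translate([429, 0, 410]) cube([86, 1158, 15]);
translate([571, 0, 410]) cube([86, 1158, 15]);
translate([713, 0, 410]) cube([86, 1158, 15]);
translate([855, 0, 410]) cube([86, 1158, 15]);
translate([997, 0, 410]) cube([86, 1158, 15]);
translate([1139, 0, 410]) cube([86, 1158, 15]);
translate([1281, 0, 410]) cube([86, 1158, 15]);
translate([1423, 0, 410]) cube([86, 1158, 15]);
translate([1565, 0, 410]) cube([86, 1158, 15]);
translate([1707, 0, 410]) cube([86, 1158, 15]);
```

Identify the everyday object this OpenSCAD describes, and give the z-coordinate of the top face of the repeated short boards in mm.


A bed frame. The slat-top height is 425 mm.

Four posts, four rails, and a row of slats — a bed frame. Slats sit on the rails at z = 238 + 172 = 410; with slat thickness 15, the top is 425 mm.


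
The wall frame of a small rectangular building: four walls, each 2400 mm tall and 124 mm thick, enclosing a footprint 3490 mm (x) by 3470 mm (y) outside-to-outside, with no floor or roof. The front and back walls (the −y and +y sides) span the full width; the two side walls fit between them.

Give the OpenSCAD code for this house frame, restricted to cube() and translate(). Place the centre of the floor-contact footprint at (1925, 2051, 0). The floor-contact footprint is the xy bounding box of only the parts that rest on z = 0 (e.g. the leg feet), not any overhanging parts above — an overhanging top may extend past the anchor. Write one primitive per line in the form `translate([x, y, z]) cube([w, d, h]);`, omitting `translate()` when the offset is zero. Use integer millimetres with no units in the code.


translate([180, 316, 0]) cube([3490, 124, 2400]);
translate([180, 3662, 0]) cube([3490, 124, 2400]);
translate([180, 440, 0]) cube([124, 3222, 2400]);
translate([3546, 440, 0]) cube([124, 3222, 2400]);


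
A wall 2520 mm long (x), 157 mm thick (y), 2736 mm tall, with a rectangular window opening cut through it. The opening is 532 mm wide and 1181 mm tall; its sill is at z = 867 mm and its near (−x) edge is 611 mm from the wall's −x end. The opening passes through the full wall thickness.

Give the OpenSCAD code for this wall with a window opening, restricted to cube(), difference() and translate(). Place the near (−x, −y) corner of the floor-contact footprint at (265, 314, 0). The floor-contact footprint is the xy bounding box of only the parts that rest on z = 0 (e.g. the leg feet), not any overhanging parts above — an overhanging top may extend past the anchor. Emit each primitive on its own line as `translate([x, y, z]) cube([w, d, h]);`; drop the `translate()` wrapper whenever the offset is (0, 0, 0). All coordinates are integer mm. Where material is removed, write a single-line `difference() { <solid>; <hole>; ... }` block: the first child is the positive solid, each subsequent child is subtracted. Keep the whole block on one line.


difference() { translate([265, 314, 0]) cube([2520, 157, 2736]); translate([876, 314, 867]) cube([532, 157, 1181]); }


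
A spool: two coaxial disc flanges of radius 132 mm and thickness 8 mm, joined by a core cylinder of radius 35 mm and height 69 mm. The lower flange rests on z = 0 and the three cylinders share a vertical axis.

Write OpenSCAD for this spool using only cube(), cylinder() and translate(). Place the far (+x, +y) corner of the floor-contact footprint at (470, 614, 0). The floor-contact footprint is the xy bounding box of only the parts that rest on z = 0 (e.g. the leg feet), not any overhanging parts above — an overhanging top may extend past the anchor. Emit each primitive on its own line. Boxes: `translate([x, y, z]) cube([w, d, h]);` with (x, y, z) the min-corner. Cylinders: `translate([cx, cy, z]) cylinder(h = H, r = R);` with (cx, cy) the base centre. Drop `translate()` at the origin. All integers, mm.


translate([338, 482, 0]) cylinder(h = 8, r = 132);
translate([338, 482, 8]) cylinder(h = 69, r = 35);
translate([338, 482, 77]) cylinder(h = 8, r = 132);


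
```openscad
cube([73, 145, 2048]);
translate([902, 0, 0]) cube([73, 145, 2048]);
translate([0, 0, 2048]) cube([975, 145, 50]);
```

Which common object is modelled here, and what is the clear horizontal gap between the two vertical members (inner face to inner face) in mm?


A door frame. The clear opening width is 829 mm.

Two 2048 mm tall posts with a header on top — a door frame. The left jamb is 73 mm wide at x = 0; the right jamb starts at x = 902. The clear opening is 902 − 73 = 829 mm.
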